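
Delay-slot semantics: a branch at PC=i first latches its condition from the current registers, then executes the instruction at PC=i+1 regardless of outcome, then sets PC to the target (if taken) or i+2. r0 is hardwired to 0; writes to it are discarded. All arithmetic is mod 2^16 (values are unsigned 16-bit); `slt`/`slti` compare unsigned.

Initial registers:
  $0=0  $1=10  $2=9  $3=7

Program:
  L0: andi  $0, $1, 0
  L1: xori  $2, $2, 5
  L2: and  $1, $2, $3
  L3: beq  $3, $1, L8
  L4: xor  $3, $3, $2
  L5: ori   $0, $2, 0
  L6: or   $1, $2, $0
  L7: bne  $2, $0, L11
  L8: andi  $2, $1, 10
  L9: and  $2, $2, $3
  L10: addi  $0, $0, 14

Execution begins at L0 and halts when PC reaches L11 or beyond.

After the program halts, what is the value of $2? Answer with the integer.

8

#0 andi  $0, $1, 0 ; 0/10/9/7
#1 xori  $2, $2, 5 ; 0/10/12/7
#2 and  $1, $2, $3 ; 0/4/12/7
#3 beq  $3, $1, L8 ; 0/4/12/7 ; →fallthru
#4 xor  $3, $3, $2 ; 0/4/12/11
#5 ori   $0, $2, 0 ; 0/4/12/11
#6 or   $1, $2, $0 ; 0/12/12/11
#7 bne  $2, $0, L11 ; 0/12/12/11 ; →target
#8 andi  $2, $1, 10 ; 0/12/8/11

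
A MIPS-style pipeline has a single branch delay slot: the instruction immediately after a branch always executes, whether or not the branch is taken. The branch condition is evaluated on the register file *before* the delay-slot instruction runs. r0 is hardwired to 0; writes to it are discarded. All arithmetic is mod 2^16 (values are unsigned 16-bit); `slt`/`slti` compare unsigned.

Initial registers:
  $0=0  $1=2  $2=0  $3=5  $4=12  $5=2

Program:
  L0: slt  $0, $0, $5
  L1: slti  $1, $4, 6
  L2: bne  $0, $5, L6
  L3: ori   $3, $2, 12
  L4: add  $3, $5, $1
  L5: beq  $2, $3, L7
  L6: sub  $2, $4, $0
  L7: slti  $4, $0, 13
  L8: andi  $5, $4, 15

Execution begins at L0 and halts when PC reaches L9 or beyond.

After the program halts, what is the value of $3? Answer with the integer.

12

[0] slt  $0, $0, $5  →  {$0:0, $1:2, $2:0, $3:5, $4:12, $5:2}
[1] slti  $1, $4, 6  →  {$0:0, $1:0, $2:0, $3:5, $4:12, $5:2}
[2] bne  $0, $5, L6  →  {$0:0, $1:0, $2:0, $3:5, $4:12, $5:2}  ⟨branch taken⟩
[3] ori   $3, $2, 12  →  {$0:0, $1:0, $2:0, $3:12, $4:12, $5:2}
[6] sub  $2, $4, $0  →  {$0:0, $1:0, $2:12, $3:12, $4:12, $5:2}
[7] slti  $4, $0, 13  →  {$0:0, $1:0, $2:12, $3:12, $4:1, $5:2}
[8] andi  $5, $4, 15  →  {$0:0, $1:0, $2:12, $3:12, $4:1, $5:1}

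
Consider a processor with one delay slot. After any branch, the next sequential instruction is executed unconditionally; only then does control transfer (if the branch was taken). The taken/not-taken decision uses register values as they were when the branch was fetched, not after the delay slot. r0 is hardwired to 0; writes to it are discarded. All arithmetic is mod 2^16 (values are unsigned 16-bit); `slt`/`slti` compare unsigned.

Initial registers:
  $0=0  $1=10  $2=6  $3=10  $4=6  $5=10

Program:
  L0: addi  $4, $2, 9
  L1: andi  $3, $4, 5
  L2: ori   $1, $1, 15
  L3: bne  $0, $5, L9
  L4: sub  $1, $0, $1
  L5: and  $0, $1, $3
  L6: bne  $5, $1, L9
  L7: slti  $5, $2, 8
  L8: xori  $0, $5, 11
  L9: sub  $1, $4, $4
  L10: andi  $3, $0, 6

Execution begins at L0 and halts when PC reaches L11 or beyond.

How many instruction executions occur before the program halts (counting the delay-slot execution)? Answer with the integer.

PC=0  addi  $4, $2, 9        | $0=0 $1=10 $2=6 $3=10 $4=15 $5=10
PC=1  andi  $3, $4, 5        | $0=0 $1=10 $2=6 $3=5 $4=15 $5=10
PC=2  ori   $1, $1, 15       | $0=0 $1=15 $2=6 $3=5 $4=15 $5=10
PC=3  bne  $0, $5, L9        | $0=0 $1=15 $2=6 $3=5 $4=15 $5=10  [TAKEN]
PC=4  sub  $1, $0, $1        | $0=0 $1=65521 $2=6 $3=5 $4=15 $5=10
PC=9  sub  $1, $4, $4        | $0=0 $1=0 $2=6 $3=5 $4=15 $5=10
PC=10 andi  $3, $0, 6        | $0=0 $1=0 $2=6 $3=0 $4=15 $5=10

7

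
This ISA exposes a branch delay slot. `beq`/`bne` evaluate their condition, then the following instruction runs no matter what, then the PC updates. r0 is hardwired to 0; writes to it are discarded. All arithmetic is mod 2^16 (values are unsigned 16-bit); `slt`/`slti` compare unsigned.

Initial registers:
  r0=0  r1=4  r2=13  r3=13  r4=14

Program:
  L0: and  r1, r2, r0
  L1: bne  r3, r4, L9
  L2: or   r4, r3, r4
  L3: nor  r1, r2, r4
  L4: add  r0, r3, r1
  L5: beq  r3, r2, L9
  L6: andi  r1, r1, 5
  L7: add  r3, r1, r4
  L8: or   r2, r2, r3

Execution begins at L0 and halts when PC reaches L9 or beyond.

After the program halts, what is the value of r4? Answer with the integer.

[0] and  r1, r2, r0  →  {r0:0, r1:0, r2:13, r3:13, r4:14}
[1] bne  r3, r4, L9  →  {r0:0, r1:0, r2:13, r3:13, r4:14}  ⟨branch taken⟩
[2] or   r4, r3, r4  →  {r0:0, r1:0, r2:13, r3:13, r4:15}

15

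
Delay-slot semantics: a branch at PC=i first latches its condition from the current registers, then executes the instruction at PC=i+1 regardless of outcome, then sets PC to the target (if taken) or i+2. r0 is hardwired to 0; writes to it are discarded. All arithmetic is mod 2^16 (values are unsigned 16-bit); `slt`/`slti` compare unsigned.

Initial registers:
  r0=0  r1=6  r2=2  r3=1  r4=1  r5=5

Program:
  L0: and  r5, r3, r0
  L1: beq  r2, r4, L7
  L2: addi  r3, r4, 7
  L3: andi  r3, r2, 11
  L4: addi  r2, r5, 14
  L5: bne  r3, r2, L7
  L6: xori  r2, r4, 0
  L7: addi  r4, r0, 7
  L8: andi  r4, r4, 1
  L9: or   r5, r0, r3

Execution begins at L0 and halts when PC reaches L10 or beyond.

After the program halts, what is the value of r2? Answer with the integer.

1

PC=0  and  r5, r3, r0        | r0=0 r1=6 r2=2 r3=1 r4=1 r5=0
PC=1  beq  r2, r4, L7        | r0=0 r1=6 r2=2 r3=1 r4=1 r5=0  [not taken]
PC=2  addi  r3, r4, 7        | r0=0 r1=6 r2=2 r3=8 r4=1 r5=0
PC=3  andi  r3, r2, 11       | r0=0 r1=6 r2=2 r3=2 r4=1 r5=0
PC=4  addi  r2, r5, 14       | r0=0 r1=6 r2=14 r3=2 r4=1 r5=0
PC=5  bne  r3, r2, L7        | r0=0 r1=6 r2=14 r3=2 r4=1 r5=0  [TAKEN]
PC=6  xori  r2, r4, 0        | r0=0 r1=6 r2=1 r3=2 r4=1 r5=0
PC=7  addi  r4, r0, 7        | r0=0 r1=6 r2=1 r3=2 r4=7 r5=0
PC=8  andi  r4, r4, 1        | r0=0 r1=6 r2=1 r3=2 r4=1 r5=0
PC=9  or   r5, r0, r3        | r0=0 r1=6 r2=1 r3=2 r4=1 r5=2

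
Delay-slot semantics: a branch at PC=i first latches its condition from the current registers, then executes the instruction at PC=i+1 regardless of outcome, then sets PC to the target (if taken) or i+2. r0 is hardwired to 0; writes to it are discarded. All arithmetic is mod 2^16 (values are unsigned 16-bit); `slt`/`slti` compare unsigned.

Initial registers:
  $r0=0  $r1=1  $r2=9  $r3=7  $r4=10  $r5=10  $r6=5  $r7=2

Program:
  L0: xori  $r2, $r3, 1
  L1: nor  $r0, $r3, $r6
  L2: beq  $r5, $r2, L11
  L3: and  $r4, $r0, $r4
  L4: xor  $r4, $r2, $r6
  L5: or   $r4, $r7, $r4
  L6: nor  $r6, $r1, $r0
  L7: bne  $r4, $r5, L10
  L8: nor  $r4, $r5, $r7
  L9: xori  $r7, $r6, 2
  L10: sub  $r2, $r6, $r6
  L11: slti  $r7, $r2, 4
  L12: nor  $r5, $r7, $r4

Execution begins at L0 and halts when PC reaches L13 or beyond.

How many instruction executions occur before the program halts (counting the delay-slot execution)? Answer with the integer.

PC=0  xori  $r2, $r3, 1      | $r0=0 $r1=1 $r2=6 $r3=7 $r4=10 $r5=10 $r6=5 $r7=2
PC=1  nor  $r0, $r3, $r6     | $r0=0 $r1=1 $r2=6 $r3=7 $r4=10 $r5=10 $r6=5 $r7=2
PC=2  beq  $r5, $r2, L11     | $r0=0 $r1=1 $r2=6 $r3=7 $r4=10 $r5=10 $r6=5 $r7=2  [not taken]
PC=3  and  $r4, $r0, $r4     | $r0=0 $r1=1 $r2=6 $r3=7 $r4=0 $r5=10 $r6=5 $r7=2
PC=4  xor  $r4, $r2, $r6     | $r0=0 $r1=1 $r2=6 $r3=7 $r4=3 $r5=10 $r6=5 $r7=2
PC=5  or   $r4, $r7, $r4     | $r0=0 $r1=1 $r2=6 $r3=7 $r4=3 $r5=10 $r6=5 $r7=2
PC=6  nor  $r6, $r1, $r0     | $r0=0 $r1=1 $r2=6 $r3=7 $r4=3 $r5=10 $r6=65534 $r7=2
PC=7  bne  $r4, $r5, L10     | $r0=0 $r1=1 $r2=6 $r3=7 $r4=3 $r5=10 $r6=65534 $r7=2  [TAKEN]
PC=8  nor  $r4, $r5, $r7     | $r0=0 $r1=1 $r2=6 $r3=7 $r4=65525 $r5=10 $r6=65534 $r7=2
PC=10 sub  $r2, $r6, $r6     | $r0=0 $r1=1 $r2=0 $r3=7 $r4=65525 $r5=10 $r6=65534 $r7=2
PC=11 slti  $r7, $r2, 4      | $r0=0 $r1=1 $r2=0 $r3=7 $r4=65525 $r5=10 $r6=65534 $r7=1
PC=12 nor  $r5, $r7, $r4     | $r0=0 $r1=1 $r2=0 $r3=7 $r4=65525 $r5=10 $r6=65534 $r7=1

12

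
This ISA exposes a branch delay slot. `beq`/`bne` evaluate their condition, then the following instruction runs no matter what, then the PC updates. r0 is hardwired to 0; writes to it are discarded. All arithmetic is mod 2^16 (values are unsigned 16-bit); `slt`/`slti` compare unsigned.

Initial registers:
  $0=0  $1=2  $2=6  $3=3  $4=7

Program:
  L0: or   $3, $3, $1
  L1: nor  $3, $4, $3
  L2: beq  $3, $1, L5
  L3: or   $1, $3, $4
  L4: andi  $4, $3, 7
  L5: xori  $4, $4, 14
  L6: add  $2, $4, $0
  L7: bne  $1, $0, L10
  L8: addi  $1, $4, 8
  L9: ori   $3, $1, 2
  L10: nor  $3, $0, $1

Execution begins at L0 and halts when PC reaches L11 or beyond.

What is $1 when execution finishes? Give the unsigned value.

#0 or   $3, $3, $1 ; 0/2/6/3/7
#1 nor  $3, $4, $3 ; 0/2/6/65528/7
#2 beq  $3, $1, L5 ; 0/2/6/65528/7 ; →fallthru
#3 or   $1, $3, $4 ; 0/65535/6/65528/7
#4 andi  $4, $3, 7 ; 0/65535/6/65528/0
#5 xori  $4, $4, 14 ; 0/65535/6/65528/14
#6 add  $2, $4, $0 ; 0/65535/14/65528/14
#7 bne  $1, $0, L10 ; 0/65535/14/65528/14 ; →target
#8 addi  $1, $4, 8 ; 0/22/14/65528/14
#10 nor  $3, $0, $1 ; 0/22/14/65513/14

22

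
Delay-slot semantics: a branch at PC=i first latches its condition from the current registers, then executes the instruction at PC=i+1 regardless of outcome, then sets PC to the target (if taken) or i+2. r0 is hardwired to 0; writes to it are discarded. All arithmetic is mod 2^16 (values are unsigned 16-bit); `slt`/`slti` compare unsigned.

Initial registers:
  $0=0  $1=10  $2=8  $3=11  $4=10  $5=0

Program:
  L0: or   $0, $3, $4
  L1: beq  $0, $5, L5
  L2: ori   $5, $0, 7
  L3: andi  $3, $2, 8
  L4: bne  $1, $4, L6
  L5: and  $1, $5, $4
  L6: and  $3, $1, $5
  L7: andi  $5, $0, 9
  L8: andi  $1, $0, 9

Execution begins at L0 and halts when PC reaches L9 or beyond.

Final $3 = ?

#0 or   $0, $3, $4 ; 0/10/8/11/10/0
#1 beq  $0, $5, L5 ; 0/10/8/11/10/0 ; →target
#2 ori   $5, $0, 7 ; 0/10/8/11/10/7
#5 and  $1, $5, $4 ; 0/2/8/11/10/7
#6 and  $3, $1, $5 ; 0/2/8/2/10/7
#7 andi  $5, $0, 9 ; 0/2/8/2/10/0
#8 andi  $1, $0, 9 ; 0/0/8/2/10/0

2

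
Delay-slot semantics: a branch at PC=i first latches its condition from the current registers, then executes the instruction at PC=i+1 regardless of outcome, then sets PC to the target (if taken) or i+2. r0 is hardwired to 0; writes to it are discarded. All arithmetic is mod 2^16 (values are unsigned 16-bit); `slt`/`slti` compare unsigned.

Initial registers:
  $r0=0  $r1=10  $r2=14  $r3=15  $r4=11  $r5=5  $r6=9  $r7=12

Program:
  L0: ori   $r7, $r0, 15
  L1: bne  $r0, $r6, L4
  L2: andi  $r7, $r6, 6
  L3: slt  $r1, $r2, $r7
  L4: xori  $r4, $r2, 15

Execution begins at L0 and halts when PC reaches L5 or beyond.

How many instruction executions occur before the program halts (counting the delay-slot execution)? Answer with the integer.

4

[0] ori   $r7, $r0, 15  →  {$r0:0, $r1:10, $r2:14, $r3:15, $r4:11, $r5:5, $r6:9, $r7:15}
[1] bne  $r0, $r6, L4  →  {$r0:0, $r1:10, $r2:14, $r3:15, $r4:11, $r5:5, $r6:9, $r7:15}  ⟨branch taken⟩
[2] andi  $r7, $r6, 6  →  {$r0:0, $r1:10, $r2:14, $r3:15, $r4:11, $r5:5, $r6:9, $r7:0}
[4] xori  $r4, $r2, 15  →  {$r0:0, $r1:10, $r2:14, $r3:15, $r4:1, $r5:5, $r6:9, $r7:0}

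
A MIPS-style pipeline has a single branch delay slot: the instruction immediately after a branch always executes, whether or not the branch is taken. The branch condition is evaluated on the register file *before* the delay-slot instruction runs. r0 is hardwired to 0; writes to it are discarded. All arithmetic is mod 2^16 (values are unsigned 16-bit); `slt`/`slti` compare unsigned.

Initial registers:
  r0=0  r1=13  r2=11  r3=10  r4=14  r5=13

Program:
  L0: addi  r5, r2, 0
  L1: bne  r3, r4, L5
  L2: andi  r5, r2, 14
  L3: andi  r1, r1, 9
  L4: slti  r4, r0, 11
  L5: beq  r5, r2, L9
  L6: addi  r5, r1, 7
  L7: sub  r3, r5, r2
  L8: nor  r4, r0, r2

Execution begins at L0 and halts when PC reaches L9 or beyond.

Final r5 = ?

#0 addi  r5, r2, 0 ; 0/13/11/10/14/11
#1 bne  r3, r4, L5 ; 0/13/11/10/14/11 ; →target
#2 andi  r5, r2, 14 ; 0/13/11/10/14/10
#5 beq  r5, r2, L9 ; 0/13/11/10/14/10 ; →fallthru
#6 addi  r5, r1, 7 ; 0/13/11/10/14/20
#7 sub  r3, r5, r2 ; 0/13/11/9/14/20
#8 nor  r4, r0, r2 ; 0/13/11/9/65524/20

20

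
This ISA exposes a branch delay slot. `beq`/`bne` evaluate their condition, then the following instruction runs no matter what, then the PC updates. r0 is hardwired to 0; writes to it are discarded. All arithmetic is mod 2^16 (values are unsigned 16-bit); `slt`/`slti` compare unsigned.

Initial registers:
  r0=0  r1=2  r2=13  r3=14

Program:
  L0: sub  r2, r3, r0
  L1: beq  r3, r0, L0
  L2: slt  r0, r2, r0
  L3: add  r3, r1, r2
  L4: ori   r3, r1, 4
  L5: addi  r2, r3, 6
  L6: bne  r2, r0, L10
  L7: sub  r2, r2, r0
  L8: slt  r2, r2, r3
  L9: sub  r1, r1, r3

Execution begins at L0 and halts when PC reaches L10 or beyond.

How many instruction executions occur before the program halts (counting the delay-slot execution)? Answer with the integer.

  step pc=0: sub  r2, r3, r0  regs=(0,2,14,14)
  step pc=1: beq  r3, r0, L0  cond=F  regs=(0,2,14,14)
  step pc=2: slt  r0, r2, r0  regs=(0,2,14,14)
  step pc=3: add  r3, r1, r2  regs=(0,2,14,16)
  step pc=4: ori   r3, r1, 4  regs=(0,2,14,6)
  step pc=5: addi  r2, r3, 6  regs=(0,2,12,6)
  step pc=6: bne  r2, r0, L10  cond=T  regs=(0,2,12,6)
  step pc=7: sub  r2, r2, r0  regs=(0,2,12,6)

8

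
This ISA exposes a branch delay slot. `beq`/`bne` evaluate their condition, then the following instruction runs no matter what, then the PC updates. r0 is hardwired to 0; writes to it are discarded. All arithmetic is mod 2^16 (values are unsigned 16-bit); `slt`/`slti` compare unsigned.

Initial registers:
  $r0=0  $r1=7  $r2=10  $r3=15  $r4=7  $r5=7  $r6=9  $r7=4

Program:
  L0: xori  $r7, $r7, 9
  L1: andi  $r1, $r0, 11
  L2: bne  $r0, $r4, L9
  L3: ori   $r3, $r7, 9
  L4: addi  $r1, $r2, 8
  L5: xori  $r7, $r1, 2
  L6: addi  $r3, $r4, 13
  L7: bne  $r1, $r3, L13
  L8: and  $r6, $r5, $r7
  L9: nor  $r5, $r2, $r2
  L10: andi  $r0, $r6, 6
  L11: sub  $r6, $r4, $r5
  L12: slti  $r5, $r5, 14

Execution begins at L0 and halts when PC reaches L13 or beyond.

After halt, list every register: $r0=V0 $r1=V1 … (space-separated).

PC=0  xori  $r7, $r7, 9      | $r0=0 $r1=7 $r2=10 $r3=15 $r4=7 $r5=7 $r6=9 $r7=13
PC=1  andi  $r1, $r0, 11     | $r0=0 $r1=0 $r2=10 $r3=15 $r4=7 $r5=7 $r6=9 $r7=13
PC=2  bne  $r0, $r4, L9      | $r0=0 $r1=0 $r2=10 $r3=15 $r4=7 $r5=7 $r6=9 $r7=13  [TAKEN]
PC=3  ori   $r3, $r7, 9      | $r0=0 $r1=0 $r2=10 $r3=13 $r4=7 $r5=7 $r6=9 $r7=13
PC=9  nor  $r5, $r2, $r2     | $r0=0 $r1=0 $r2=10 $r3=13 $r4=7 $r5=65525 $r6=9 $r7=13
PC=10 andi  $r0, $r6, 6      | $r0=0 $r1=0 $r2=10 $r3=13 $r4=7 $r5=65525 $r6=9 $r7=13
PC=11 sub  $r6, $r4, $r5     | $r0=0 $r1=0 $r2=10 $r3=13 $r4=7 $r5=65525 $r6=18 $r7=13
PC=12 slti  $r5, $r5, 14     | $r0=0 $r1=0 $r2=10 $r3=13 $r4=7 $r5=0 $r6=18 $r7=13

$r0=0 $r1=0 $r2=10 $r3=13 $r4=7 $r5=0 $r6=18 $r7=13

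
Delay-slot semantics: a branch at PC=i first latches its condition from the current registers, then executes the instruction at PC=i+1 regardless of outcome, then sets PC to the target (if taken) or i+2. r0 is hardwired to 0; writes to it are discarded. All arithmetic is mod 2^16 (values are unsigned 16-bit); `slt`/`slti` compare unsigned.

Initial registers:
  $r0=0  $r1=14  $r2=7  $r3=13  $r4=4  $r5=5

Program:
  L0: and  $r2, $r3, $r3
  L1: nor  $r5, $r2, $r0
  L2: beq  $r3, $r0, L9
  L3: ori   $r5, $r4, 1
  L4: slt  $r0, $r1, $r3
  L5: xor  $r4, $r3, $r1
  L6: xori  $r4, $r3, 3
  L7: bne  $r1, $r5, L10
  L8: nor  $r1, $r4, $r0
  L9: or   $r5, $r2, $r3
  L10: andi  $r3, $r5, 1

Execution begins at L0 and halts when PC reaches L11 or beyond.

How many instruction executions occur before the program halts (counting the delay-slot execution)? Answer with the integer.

  step pc=0: and  $r2, $r3, $r3  regs=(0,14,13,13,4,5)
  step pc=1: nor  $r5, $r2, $r0  regs=(0,14,13,13,4,65522)
  step pc=2: beq  $r3, $r0, L9  cond=F  regs=(0,14,13,13,4,65522)
  step pc=3: ori   $r5, $r4, 1  regs=(0,14,13,13,4,5)
  step pc=4: slt  $r0, $r1, $r3  regs=(0,14,13,13,4,5)
  step pc=5: xor  $r4, $r3, $r1  regs=(0,14,13,13,3,5)
  step pc=6: xori  $r4, $r3, 3  regs=(0,14,13,13,14,5)
  step pc=7: bne  $r1, $r5, L10  cond=T  regs=(0,14,13,13,14,5)
  step pc=8: nor  $r1, $r4, $r0  regs=(0,65521,13,13,14,5)
  step pc=10: andi  $r3, $r5, 1  regs=(0,65521,13,1,14,5)

10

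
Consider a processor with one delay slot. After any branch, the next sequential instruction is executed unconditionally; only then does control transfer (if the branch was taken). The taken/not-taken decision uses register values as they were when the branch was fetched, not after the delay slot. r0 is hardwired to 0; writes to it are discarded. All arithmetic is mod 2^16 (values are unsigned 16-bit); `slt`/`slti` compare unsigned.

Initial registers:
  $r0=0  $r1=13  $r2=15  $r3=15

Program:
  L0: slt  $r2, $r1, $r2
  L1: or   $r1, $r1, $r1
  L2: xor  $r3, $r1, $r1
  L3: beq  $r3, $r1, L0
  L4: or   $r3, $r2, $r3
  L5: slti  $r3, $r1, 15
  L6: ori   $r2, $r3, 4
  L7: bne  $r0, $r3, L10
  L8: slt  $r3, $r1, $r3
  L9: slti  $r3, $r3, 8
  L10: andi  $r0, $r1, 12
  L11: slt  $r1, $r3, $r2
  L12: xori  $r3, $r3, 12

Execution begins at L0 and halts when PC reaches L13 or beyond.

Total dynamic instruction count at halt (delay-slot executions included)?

  step pc=0: slt  $r2, $r1, $r2  regs=(0,13,1,15)
  step pc=1: or   $r1, $r1, $r1  regs=(0,13,1,15)
  step pc=2: xor  $r3, $r1, $r1  regs=(0,13,1,0)
  step pc=3: beq  $r3, $r1, L0  cond=F  regs=(0,13,1,0)
  step pc=4: or   $r3, $r2, $r3  regs=(0,13,1,1)
  step pc=5: slti  $r3, $r1, 15  regs=(0,13,1,1)
  step pc=6: ori   $r2, $r3, 4  regs=(0,13,5,1)
  step pc=7: bne  $r0, $r3, L10  cond=T  regs=(0,13,5,1)
  step pc=8: slt  $r3, $r1, $r3  regs=(0,13,5,0)
  step pc=10: andi  $r0, $r1, 12  regs=(0,13,5,0)
  step pc=11: slt  $r1, $r3, $r2  regs=(0,1,5,0)
  step pc=12: xori  $r3, $r3, 12  regs=(0,1,5,12)

12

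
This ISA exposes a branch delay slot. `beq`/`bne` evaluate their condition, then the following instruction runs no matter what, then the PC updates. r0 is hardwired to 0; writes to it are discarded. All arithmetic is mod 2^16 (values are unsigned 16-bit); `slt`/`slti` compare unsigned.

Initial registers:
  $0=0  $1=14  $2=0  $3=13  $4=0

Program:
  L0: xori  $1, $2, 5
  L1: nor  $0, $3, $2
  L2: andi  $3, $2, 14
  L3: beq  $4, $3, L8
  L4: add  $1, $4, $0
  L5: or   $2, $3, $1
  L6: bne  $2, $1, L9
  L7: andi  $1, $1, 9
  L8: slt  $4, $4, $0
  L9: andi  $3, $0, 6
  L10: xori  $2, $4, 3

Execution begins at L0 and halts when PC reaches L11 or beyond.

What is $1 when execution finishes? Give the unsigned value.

PC=0  xori  $1, $2, 5        | $0=0 $1=5 $2=0 $3=13 $4=0
PC=1  nor  $0, $3, $2        | $0=0 $1=5 $2=0 $3=13 $4=0
PC=2  andi  $3, $2, 14       | $0=0 $1=5 $2=0 $3=0 $4=0
PC=3  beq  $4, $3, L8        | $0=0 $1=5 $2=0 $3=0 $4=0  [TAKEN]
PC=4  add  $1, $4, $0        | $0=0 $1=0 $2=0 $3=0 $4=0
PC=8  slt  $4, $4, $0        | $0=0 $1=0 $2=0 $3=0 $4=0
PC=9  andi  $3, $0, 6        | $0=0 $1=0 $2=0 $3=0 $4=0
PC=10 xori  $2, $4, 3        | $0=0 $1=0 $2=3 $3=0 $4=0

0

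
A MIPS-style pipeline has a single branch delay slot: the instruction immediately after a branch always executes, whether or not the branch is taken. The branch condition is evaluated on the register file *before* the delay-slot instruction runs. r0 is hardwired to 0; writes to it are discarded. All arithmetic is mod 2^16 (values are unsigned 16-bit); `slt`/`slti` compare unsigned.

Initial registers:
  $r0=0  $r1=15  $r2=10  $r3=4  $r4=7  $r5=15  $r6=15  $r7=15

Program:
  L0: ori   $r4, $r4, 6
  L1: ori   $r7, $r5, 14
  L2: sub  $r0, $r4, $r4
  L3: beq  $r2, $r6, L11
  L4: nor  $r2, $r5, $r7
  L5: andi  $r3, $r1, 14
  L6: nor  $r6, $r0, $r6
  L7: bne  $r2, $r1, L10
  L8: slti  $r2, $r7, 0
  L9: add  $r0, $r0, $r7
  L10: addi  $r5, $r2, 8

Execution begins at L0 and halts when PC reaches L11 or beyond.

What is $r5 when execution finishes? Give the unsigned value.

8

PC=0  ori   $r4, $r4, 6      | $r0=0 $r1=15 $r2=10 $r3=4 $r4=7 $r5=15 $r6=15 $r7=15
PC=1  ori   $r7, $r5, 14     | $r0=0 $r1=15 $r2=10 $r3=4 $r4=7 $r5=15 $r6=15 $r7=15
PC=2  sub  $r0, $r4, $r4     | $r0=0 $r1=15 $r2=10 $r3=4 $r4=7 $r5=15 $r6=15 $r7=15
PC=3  beq  $r2, $r6, L11     | $r0=0 $r1=15 $r2=10 $r3=4 $r4=7 $r5=15 $r6=15 $r7=15  [not taken]
PC=4  nor  $r2, $r5, $r7     | $r0=0 $r1=15 $r2=65520 $r3=4 $r4=7 $r5=15 $r6=15 $r7=15
PC=5  andi  $r3, $r1, 14     | $r0=0 $r1=15 $r2=65520 $r3=14 $r4=7 $r5=15 $r6=15 $r7=15
PC=6  nor  $r6, $r0, $r6     | $r0=0 $r1=15 $r2=65520 $r3=14 $r4=7 $r5=15 $r6=65520 $r7=15
PC=7  bne  $r2, $r1, L10     | $r0=0 $r1=15 $r2=65520 $r3=14 $r4=7 $r5=15 $r6=65520 $r7=15  [TAKEN]
PC=8  slti  $r2, $r7, 0      | $r0=0 $r1=15 $r2=0 $r3=14 $r4=7 $r5=15 $r6=65520 $r7=15
PC=10 addi  $r5, $r2, 8      | $r0=0 $r1=15 $r2=0 $r3=14 $r4=7 $r5=8 $r6=65520 $r7=15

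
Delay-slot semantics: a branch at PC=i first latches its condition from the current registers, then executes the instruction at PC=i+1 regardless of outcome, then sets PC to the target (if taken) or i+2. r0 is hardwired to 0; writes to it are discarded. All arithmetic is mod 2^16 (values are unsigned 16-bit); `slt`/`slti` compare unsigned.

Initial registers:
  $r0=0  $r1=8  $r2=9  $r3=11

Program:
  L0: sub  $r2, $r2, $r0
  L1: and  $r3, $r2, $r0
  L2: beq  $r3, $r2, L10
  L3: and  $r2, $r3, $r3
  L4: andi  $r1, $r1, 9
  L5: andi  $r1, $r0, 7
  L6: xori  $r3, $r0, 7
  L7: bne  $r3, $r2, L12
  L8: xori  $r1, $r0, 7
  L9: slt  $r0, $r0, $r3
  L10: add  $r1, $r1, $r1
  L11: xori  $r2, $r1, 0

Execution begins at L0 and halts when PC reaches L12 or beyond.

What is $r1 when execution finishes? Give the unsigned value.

[0] sub  $r2, $r2, $r0  →  {$r0:0, $r1:8, $r2:9, $r3:11}
[1] and  $r3, $r2, $r0  →  {$r0:0, $r1:8, $r2:9, $r3:0}
[2] beq  $r3, $r2, L10  →  {$r0:0, $r1:8, $r2:9, $r3:0}  ⟨branch fallthrough⟩
[3] and  $r2, $r3, $r3  →  {$r0:0, $r1:8, $r2:0, $r3:0}
[4] andi  $r1, $r1, 9  →  {$r0:0, $r1:8, $r2:0, $r3:0}
[5] andi  $r1, $r0, 7  →  {$r0:0, $r1:0, $r2:0, $r3:0}
[6] xori  $r3, $r0, 7  →  {$r0:0, $r1:0, $r2:0, $r3:7}
[7] bne  $r3, $r2, L12  →  {$r0:0, $r1:0, $r2:0, $r3:7}  ⟨branch taken⟩
[8] xori  $r1, $r0, 7  →  {$r0:0, $r1:7, $r2:0, $r3:7}

7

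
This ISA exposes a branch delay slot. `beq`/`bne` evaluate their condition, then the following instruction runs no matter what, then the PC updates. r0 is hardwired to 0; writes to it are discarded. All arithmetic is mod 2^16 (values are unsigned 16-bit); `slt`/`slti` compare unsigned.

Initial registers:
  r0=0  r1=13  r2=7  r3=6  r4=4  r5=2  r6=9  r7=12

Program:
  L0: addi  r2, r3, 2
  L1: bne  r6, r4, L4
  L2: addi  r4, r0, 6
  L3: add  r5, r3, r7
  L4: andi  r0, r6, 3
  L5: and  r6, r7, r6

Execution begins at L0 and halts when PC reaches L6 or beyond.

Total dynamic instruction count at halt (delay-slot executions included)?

[0] addi  r2, r3, 2  →  {r0:0, r1:13, r2:8, r3:6, r4:4, r5:2, r6:9, r7:12}
[1] bne  r6, r4, L4  →  {r0:0, r1:13, r2:8, r3:6, r4:4, r5:2, r6:9, r7:12}  ⟨branch taken⟩
[2] addi  r4, r0, 6  →  {r0:0, r1:13, r2:8, r3:6, r4:6, r5:2, r6:9, r7:12}
[4] andi  r0, r6, 3  →  {r0:0, r1:13, r2:8, r3:6, r4:6, r5:2, r6:9, r7:12}
[5] and  r6, r7, r6  →  {r0:0, r1:13, r2:8, r3:6, r4:6, r5:2, r6:8, r7:12}

5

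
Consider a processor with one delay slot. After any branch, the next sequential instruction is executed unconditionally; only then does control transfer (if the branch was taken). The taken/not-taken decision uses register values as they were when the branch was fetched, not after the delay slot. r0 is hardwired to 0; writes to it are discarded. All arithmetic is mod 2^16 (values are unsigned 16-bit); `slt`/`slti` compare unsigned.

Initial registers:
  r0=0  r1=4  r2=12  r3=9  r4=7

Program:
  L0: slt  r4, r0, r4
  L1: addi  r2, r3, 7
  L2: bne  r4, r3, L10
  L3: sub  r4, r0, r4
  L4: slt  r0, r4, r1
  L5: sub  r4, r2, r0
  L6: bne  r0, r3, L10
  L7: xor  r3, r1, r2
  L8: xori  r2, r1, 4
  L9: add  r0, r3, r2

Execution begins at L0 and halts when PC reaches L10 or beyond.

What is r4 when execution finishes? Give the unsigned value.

  step pc=0: slt  r4, r0, r4  regs=(0,4,12,9,1)
  step pc=1: addi  r2, r3, 7  regs=(0,4,16,9,1)
  step pc=2: bne  r4, r3, L10  cond=T  regs=(0,4,16,9,1)
  step pc=3: sub  r4, r0, r4  regs=(0,4,16,9,65535)

65535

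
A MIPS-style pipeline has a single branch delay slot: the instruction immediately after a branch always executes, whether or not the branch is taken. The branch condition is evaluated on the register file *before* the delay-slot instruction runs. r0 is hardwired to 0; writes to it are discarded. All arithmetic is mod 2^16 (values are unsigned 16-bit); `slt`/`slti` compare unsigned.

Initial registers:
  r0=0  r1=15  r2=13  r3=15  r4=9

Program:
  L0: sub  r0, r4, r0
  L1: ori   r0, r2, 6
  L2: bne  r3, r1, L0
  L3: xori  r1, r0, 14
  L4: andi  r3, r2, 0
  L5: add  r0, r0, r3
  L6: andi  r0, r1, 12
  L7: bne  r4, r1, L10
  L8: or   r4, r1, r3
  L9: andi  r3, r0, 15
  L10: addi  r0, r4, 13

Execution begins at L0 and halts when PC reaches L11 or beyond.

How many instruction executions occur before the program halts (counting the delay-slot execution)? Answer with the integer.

#0 sub  r0, r4, r0 ; 0/15/13/15/9
#1 ori   r0, r2, 6 ; 0/15/13/15/9
#2 bne  r3, r1, L0 ; 0/15/13/15/9 ; →fallthru
#3 xori  r1, r0, 14 ; 0/14/13/15/9
#4 andi  r3, r2, 0 ; 0/14/13/0/9
#5 add  r0, r0, r3 ; 0/14/13/0/9
#6 andi  r0, r1, 12 ; 0/14/13/0/9
#7 bne  r4, r1, L10 ; 0/14/13/0/9 ; →target
#8 or   r4, r1, r3 ; 0/14/13/0/14
#10 addi  r0, r4, 13 ; 0/14/13/0/14

10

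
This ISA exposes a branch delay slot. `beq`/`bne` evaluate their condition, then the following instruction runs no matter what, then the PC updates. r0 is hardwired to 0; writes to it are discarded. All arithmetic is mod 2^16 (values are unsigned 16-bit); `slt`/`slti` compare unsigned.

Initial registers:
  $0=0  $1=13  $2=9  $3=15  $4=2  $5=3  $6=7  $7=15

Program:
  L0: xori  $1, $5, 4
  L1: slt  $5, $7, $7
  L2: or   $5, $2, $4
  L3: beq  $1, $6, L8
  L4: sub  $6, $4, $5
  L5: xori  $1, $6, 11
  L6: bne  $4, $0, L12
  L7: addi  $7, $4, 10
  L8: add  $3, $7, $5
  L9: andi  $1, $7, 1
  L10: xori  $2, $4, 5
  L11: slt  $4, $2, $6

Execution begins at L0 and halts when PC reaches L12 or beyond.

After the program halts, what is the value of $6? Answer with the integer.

  step pc=0: xori  $1, $5, 4  regs=(0,7,9,15,2,3,7,15)
  step pc=1: slt  $5, $7, $7  regs=(0,7,9,15,2,0,7,15)
  step pc=2: or   $5, $2, $4  regs=(0,7,9,15,2,11,7,15)
  step pc=3: beq  $1, $6, L8  cond=T  regs=(0,7,9,15,2,11,7,15)
  step pc=4: sub  $6, $4, $5  regs=(0,7,9,15,2,11,65527,15)
  step pc=8: add  $3, $7, $5  regs=(0,7,9,26,2,11,65527,15)
  step pc=9: andi  $1, $7, 1  regs=(0,1,9,26,2,11,65527,15)
  step pc=10: xori  $2, $4, 5  regs=(0,1,7,26,2,11,65527,15)
  step pc=11: slt  $4, $2, $6  regs=(0,1,7,26,1,11,65527,15)

65527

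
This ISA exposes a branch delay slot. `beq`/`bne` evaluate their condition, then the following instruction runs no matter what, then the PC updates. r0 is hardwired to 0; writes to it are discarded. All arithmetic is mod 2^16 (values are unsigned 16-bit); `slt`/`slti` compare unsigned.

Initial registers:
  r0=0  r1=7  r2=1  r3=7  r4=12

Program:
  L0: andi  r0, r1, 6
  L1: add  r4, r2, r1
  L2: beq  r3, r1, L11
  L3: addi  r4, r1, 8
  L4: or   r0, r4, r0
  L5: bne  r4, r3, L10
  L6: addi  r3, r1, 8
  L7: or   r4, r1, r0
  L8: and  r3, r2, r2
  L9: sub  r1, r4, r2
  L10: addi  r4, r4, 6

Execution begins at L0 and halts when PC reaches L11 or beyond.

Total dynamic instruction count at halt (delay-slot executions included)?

4

[0] andi  r0, r1, 6  →  {r0:0, r1:7, r2:1, r3:7, r4:12}
[1] add  r4, r2, r1  →  {r0:0, r1:7, r2:1, r3:7, r4:8}
[2] beq  r3, r1, L11  →  {r0:0, r1:7, r2:1, r3:7, r4:8}  ⟨branch taken⟩
[3] addi  r4, r1, 8  →  {r0:0, r1:7, r2:1, r3:7, r4:15}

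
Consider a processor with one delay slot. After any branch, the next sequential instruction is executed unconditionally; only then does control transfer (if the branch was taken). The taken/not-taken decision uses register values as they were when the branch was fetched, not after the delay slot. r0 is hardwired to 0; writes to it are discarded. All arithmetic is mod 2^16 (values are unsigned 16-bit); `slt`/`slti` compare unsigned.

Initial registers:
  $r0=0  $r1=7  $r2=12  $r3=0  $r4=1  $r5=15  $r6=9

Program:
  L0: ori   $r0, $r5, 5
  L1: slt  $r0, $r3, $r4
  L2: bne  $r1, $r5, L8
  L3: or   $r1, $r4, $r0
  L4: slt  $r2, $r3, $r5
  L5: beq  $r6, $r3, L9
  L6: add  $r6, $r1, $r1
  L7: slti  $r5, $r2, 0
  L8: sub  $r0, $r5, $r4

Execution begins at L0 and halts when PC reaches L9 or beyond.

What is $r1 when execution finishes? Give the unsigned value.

1

PC=0  ori   $r0, $r5, 5      | $r0=0 $r1=7 $r2=12 $r3=0 $r4=1 $r5=15 $r6=9
PC=1  slt  $r0, $r3, $r4     | $r0=0 $r1=7 $r2=12 $r3=0 $r4=1 $r5=15 $r6=9
PC=2  bne  $r1, $r5, L8      | $r0=0 $r1=7 $r2=12 $r3=0 $r4=1 $r5=15 $r6=9  [TAKEN]
PC=3  or   $r1, $r4, $r0     | $r0=0 $r1=1 $r2=12 $r3=0 $r4=1 $r5=15 $r6=9
PC=8  sub  $r0, $r5, $r4     | $r0=0 $r1=1 $r2=12 $r3=0 $r4=1 $r5=15 $r6=9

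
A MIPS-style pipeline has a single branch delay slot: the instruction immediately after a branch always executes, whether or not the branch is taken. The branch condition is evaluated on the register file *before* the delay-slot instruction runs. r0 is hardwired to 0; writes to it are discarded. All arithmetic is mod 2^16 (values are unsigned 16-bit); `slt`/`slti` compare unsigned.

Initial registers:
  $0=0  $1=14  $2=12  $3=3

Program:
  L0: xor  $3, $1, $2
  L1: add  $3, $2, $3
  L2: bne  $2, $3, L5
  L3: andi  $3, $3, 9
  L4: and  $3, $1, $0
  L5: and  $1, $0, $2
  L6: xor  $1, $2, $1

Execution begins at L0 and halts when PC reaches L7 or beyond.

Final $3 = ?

8

  step pc=0: xor  $3, $1, $2  regs=(0,14,12,2)
  step pc=1: add  $3, $2, $3  regs=(0,14,12,14)
  step pc=2: bne  $2, $3, L5  cond=T  regs=(0,14,12,14)
  step pc=3: andi  $3, $3, 9  regs=(0,14,12,8)
  step pc=5: and  $1, $0, $2  regs=(0,0,12,8)
  step pc=6: xor  $1, $2, $1  regs=(0,12,12,8)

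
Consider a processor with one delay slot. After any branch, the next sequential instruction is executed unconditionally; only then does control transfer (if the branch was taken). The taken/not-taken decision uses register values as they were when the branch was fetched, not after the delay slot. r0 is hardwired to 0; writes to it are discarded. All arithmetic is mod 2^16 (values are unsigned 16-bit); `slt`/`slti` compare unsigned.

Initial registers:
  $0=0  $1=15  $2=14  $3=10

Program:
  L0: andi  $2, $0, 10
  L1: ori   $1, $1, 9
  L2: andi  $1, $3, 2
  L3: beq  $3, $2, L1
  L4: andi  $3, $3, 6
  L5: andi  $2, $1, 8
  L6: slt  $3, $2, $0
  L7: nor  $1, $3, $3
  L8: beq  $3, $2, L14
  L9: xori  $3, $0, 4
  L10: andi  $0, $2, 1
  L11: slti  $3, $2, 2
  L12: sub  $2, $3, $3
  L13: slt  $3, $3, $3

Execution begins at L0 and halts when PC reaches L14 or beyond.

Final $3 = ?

#0 andi  $2, $0, 10 ; 0/15/0/10
#1 ori   $1, $1, 9 ; 0/15/0/10
#2 andi  $1, $3, 2 ; 0/2/0/10
#3 beq  $3, $2, L1 ; 0/2/0/10 ; →fallthru
#4 andi  $3, $3, 6 ; 0/2/0/2
#5 andi  $2, $1, 8 ; 0/2/0/2
#6 slt  $3, $2, $0 ; 0/2/0/0
#7 nor  $1, $3, $3 ; 0/65535/0/0
#8 beq  $3, $2, L14 ; 0/65535/0/0 ; →target
#9 xori  $3, $0, 4 ; 0/65535/0/4

4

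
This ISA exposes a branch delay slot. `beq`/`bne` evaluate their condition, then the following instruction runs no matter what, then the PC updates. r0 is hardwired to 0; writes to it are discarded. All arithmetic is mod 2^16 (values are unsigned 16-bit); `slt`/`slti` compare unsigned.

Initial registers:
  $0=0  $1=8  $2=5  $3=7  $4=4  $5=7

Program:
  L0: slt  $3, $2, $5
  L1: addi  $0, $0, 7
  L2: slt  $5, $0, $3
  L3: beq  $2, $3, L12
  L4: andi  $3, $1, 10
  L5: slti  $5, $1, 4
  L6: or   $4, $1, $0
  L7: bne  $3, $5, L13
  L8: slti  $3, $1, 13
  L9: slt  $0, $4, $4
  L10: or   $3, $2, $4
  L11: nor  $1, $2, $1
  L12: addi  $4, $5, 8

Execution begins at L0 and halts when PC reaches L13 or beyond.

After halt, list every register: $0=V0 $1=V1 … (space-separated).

[0] slt  $3, $2, $5  →  {$0:0, $1:8, $2:5, $3:1, $4:4, $5:7}
[1] addi  $0, $0, 7  →  {$0:0, $1:8, $2:5, $3:1, $4:4, $5:7}
[2] slt  $5, $0, $3  →  {$0:0, $1:8, $2:5, $3:1, $4:4, $5:1}
[3] beq  $2, $3, L12  →  {$0:0, $1:8, $2:5, $3:1, $4:4, $5:1}  ⟨branch fallthrough⟩
[4] andi  $3, $1, 10  →  {$0:0, $1:8, $2:5, $3:8, $4:4, $5:1}
[5] slti  $5, $1, 4  →  {$0:0, $1:8, $2:5, $3:8, $4:4, $5:0}
[6] or   $4, $1, $0  →  {$0:0, $1:8, $2:5, $3:8, $4:8, $5:0}
[7] bne  $3, $5, L13  →  {$0:0, $1:8, $2:5, $3:8, $4:8, $5:0}  ⟨branch taken⟩
[8] slti  $3, $1, 13  →  {$0:0, $1:8, $2:5, $3:1, $4:8, $5:0}

$0=0 $1=8 $2=5 $3=1 $4=8 $5=0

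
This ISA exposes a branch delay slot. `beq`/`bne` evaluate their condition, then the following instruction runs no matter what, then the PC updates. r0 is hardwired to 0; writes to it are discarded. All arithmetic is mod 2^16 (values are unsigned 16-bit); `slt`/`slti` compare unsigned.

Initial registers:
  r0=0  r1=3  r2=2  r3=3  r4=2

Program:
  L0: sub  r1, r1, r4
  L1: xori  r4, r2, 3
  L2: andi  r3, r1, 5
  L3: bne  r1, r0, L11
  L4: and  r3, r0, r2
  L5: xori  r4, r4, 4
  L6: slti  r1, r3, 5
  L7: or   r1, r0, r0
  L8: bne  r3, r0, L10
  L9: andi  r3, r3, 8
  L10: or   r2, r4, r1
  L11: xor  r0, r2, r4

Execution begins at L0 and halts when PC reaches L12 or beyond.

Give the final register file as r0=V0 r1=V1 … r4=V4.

PC=0  sub  r1, r1, r4        | r0=0 r1=1 r2=2 r3=3 r4=2
PC=1  xori  r4, r2, 3        | r0=0 r1=1 r2=2 r3=3 r4=1
PC=2  andi  r3, r1, 5        | r0=0 r1=1 r2=2 r3=1 r4=1
PC=3  bne  r1, r0, L11       | r0=0 r1=1 r2=2 r3=1 r4=1  [TAKEN]
PC=4  and  r3, r0, r2        | r0=0 r1=1 r2=2 r3=0 r4=1
PC=11 xor  r0, r2, r4        | r0=0 r1=1 r2=2 r3=0 r4=1

r0=0 r1=1 r2=2 r3=0 r4=1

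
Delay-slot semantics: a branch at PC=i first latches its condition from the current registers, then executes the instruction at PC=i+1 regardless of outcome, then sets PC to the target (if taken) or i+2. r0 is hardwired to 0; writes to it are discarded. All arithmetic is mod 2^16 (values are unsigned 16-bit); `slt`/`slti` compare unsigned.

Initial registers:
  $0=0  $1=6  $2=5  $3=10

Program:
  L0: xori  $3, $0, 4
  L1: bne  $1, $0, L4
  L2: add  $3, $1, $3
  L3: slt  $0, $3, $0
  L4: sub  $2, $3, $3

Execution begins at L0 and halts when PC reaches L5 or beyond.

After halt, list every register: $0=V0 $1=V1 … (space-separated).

$0=0 $1=6 $2=0 $3=10

  step pc=0: xori  $3, $0, 4  regs=(0,6,5,4)
  step pc=1: bne  $1, $0, L4  cond=T  regs=(0,6,5,4)
  step pc=2: add  $3, $1, $3  regs=(0,6,5,10)
  step pc=4: sub  $2, $3, $3  regs=(0,6,0,10)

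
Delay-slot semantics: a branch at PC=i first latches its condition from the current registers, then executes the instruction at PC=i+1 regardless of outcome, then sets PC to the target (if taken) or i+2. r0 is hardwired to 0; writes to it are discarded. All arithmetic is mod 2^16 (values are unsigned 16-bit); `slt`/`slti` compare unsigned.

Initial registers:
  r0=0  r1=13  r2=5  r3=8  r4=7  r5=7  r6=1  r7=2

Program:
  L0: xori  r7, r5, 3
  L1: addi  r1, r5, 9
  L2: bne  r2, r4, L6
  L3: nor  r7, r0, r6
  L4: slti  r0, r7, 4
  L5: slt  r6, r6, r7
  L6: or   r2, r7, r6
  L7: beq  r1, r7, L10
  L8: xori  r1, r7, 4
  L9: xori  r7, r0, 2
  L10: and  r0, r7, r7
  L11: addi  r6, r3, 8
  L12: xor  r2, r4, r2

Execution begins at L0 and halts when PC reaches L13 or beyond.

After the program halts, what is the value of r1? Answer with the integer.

65530

PC=0  xori  r7, r5, 3        | r0=0 r1=13 r2=5 r3=8 r4=7 r5=7 r6=1 r7=4
PC=1  addi  r1, r5, 9        | r0=0 r1=16 r2=5 r3=8 r4=7 r5=7 r6=1 r7=4
PC=2  bne  r2, r4, L6        | r0=0 r1=16 r2=5 r3=8 r4=7 r5=7 r6=1 r7=4  [TAKEN]
PC=3  nor  r7, r0, r6        | r0=0 r1=16 r2=5 r3=8 r4=7 r5=7 r6=1 r7=65534
PC=6  or   r2, r7, r6        | r0=0 r1=16 r2=65535 r3=8 r4=7 r5=7 r6=1 r7=65534
PC=7  beq  r1, r7, L10       | r0=0 r1=16 r2=65535 r3=8 r4=7 r5=7 r6=1 r7=65534  [not taken]
PC=8  xori  r1, r7, 4        | r0=0 r1=65530 r2=65535 r3=8 r4=7 r5=7 r6=1 r7=65534
PC=9  xori  r7, r0, 2        | r0=0 r1=65530 r2=65535 r3=8 r4=7 r5=7 r6=1 r7=2
PC=10 and  r0, r7, r7        | r0=0 r1=65530 r2=65535 r3=8 r4=7 r5=7 r6=1 r7=2
PC=11 addi  r6, r3, 8        | r0=0 r1=65530 r2=65535 r3=8 r4=7 r5=7 r6=16 r7=2
PC=12 xor  r2, r4, r2        | r0=0 r1=65530 r2=65528 r3=8 r4=7 r5=7 r6=16 r7=2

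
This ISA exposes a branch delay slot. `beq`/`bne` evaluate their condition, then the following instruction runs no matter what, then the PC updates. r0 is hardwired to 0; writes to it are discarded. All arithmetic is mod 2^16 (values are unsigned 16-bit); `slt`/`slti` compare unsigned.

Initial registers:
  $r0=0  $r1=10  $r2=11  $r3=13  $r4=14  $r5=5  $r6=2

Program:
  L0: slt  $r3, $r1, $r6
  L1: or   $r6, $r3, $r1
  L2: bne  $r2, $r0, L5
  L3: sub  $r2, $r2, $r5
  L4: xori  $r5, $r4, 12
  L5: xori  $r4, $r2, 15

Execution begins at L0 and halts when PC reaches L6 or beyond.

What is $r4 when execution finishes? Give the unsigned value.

[0] slt  $r3, $r1, $r6  →  {$r0:0, $r1:10, $r2:11, $r3:0, $r4:14, $r5:5, $r6:2}
[1] or   $r6, $r3, $r1  →  {$r0:0, $r1:10, $r2:11, $r3:0, $r4:14, $r5:5, $r6:10}
[2] bne  $r2, $r0, L5  →  {$r0:0, $r1:10, $r2:11, $r3:0, $r4:14, $r5:5, $r6:10}  ⟨branch taken⟩
[3] sub  $r2, $r2, $r5  →  {$r0:0, $r1:10, $r2:6, $r3:0, $r4:14, $r5:5, $r6:10}
[5] xori  $r4, $r2, 15  →  {$r0:0, $r1:10, $r2:6, $r3:0, $r4:9, $r5:5, $r6:10}

9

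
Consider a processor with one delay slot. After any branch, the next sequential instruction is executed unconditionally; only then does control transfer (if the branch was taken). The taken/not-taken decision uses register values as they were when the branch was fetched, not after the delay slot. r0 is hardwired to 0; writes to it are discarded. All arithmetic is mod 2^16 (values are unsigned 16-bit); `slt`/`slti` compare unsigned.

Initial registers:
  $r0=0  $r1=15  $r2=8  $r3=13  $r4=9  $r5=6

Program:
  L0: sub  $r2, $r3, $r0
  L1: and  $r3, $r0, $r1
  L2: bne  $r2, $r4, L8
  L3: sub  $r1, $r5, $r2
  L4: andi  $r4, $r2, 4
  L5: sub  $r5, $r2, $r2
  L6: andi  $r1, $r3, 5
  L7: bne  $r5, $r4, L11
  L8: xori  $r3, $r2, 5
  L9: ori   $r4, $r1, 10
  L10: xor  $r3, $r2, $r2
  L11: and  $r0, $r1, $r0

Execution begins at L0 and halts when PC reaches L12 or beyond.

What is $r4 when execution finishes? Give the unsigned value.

65531

  step pc=0: sub  $r2, $r3, $r0  regs=(0,15,13,13,9,6)
  step pc=1: and  $r3, $r0, $r1  regs=(0,15,13,0,9,6)
  step pc=2: bne  $r2, $r4, L8  cond=T  regs=(0,15,13,0,9,6)
  step pc=3: sub  $r1, $r5, $r2  regs=(0,65529,13,0,9,6)
  step pc=8: xori  $r3, $r2, 5  regs=(0,65529,13,8,9,6)
  step pc=9: ori   $r4, $r1, 10  regs=(0,65529,13,8,65531,6)
  step pc=10: xor  $r3, $r2, $r2  regs=(0,65529,13,0,65531,6)
  step pc=11: and  $r0, $r1, $r0  regs=(0,65529,13,0,65531,6)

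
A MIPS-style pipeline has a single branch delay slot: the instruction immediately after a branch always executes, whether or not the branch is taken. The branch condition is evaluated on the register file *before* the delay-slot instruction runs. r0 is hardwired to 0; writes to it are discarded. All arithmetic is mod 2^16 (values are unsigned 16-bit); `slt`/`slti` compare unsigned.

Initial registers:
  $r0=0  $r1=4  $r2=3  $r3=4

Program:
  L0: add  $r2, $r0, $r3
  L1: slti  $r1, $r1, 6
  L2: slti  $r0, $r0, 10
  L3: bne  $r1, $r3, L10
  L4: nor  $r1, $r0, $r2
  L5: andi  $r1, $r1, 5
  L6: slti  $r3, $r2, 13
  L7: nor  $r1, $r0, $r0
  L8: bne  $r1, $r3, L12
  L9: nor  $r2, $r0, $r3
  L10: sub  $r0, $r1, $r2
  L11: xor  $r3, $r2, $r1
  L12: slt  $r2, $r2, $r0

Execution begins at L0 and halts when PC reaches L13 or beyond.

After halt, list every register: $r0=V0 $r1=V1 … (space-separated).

#0 add  $r2, $r0, $r3 ; 0/4/4/4
#1 slti  $r1, $r1, 6 ; 0/1/4/4
#2 slti  $r0, $r0, 10 ; 0/1/4/4
#3 bne  $r1, $r3, L10 ; 0/1/4/4 ; →target
#4 nor  $r1, $r0, $r2 ; 0/65531/4/4
#10 sub  $r0, $r1, $r2 ; 0/65531/4/4
#11 xor  $r3, $r2, $r1 ; 0/65531/4/65535
#12 slt  $r2, $r2, $r0 ; 0/65531/0/65535

$r0=0 $r1=65531 $r2=0 $r3=65535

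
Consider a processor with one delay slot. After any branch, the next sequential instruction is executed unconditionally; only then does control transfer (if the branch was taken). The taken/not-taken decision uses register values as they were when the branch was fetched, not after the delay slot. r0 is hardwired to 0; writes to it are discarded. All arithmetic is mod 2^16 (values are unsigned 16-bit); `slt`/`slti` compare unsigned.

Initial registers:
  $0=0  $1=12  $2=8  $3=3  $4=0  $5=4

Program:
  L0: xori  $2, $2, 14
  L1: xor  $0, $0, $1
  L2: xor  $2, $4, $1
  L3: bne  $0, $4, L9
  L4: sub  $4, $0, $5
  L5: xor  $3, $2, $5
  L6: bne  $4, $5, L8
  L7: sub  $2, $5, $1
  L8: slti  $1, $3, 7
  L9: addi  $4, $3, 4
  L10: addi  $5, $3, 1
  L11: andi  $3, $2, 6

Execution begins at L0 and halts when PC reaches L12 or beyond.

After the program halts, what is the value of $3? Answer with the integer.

#0 xori  $2, $2, 14 ; 0/12/6/3/0/4
#1 xor  $0, $0, $1 ; 0/12/6/3/0/4
#2 xor  $2, $4, $1 ; 0/12/12/3/0/4
#3 bne  $0, $4, L9 ; 0/12/12/3/0/4 ; →fallthru
#4 sub  $4, $0, $5 ; 0/12/12/3/65532/4
#5 xor  $3, $2, $5 ; 0/12/12/8/65532/4
#6 bne  $4, $5, L8 ; 0/12/12/8/65532/4 ; →target
#7 sub  $2, $5, $1 ; 0/12/65528/8/65532/4
#8 slti  $1, $3, 7 ; 0/0/65528/8/65532/4
#9 addi  $4, $3, 4 ; 0/0/65528/8/12/4
#10 addi  $5, $3, 1 ; 0/0/65528/8/12/9
#11 andi  $3, $2, 6 ; 0/0/65528/0/12/9

0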